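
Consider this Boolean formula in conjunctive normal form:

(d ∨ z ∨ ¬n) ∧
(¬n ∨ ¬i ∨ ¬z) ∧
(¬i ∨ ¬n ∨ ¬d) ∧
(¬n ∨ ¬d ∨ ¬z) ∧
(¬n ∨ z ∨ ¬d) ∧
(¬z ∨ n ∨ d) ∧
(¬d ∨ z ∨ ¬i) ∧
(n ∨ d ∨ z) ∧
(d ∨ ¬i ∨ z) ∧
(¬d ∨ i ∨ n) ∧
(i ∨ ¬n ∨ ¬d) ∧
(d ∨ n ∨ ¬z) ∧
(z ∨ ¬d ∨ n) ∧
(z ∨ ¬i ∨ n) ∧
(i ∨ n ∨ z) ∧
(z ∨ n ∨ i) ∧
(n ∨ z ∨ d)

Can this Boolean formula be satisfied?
Yes

Yes, the formula is satisfiable.

One satisfying assignment is: d=False, z=True, n=True, i=False

Verification: With this assignment, all 17 clauses evaluate to true.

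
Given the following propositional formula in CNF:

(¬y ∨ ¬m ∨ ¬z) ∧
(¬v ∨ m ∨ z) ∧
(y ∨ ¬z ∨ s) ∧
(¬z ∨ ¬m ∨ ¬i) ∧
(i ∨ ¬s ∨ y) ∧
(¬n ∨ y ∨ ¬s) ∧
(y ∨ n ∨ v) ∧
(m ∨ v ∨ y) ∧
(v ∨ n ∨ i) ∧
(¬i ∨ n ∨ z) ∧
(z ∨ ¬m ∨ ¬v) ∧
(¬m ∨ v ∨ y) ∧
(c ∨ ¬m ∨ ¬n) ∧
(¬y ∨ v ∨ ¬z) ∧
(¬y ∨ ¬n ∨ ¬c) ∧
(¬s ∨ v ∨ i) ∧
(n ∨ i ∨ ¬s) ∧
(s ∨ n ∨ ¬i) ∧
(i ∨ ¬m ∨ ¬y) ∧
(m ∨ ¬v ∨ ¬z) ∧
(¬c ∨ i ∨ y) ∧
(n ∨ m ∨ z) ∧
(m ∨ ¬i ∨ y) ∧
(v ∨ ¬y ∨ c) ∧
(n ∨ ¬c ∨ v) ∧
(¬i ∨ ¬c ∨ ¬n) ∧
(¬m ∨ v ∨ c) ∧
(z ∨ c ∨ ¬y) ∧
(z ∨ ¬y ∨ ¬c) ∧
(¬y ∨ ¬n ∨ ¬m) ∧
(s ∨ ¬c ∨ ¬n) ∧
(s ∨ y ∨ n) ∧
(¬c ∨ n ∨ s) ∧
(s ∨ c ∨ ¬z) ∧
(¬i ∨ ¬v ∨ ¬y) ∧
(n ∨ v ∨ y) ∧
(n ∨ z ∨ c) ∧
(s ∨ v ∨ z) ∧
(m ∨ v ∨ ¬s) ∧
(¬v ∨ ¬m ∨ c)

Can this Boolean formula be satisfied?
No

No, the formula is not satisfiable.

No assignment of truth values to the variables can make all 40 clauses true simultaneously.

The formula is UNSAT (unsatisfiable).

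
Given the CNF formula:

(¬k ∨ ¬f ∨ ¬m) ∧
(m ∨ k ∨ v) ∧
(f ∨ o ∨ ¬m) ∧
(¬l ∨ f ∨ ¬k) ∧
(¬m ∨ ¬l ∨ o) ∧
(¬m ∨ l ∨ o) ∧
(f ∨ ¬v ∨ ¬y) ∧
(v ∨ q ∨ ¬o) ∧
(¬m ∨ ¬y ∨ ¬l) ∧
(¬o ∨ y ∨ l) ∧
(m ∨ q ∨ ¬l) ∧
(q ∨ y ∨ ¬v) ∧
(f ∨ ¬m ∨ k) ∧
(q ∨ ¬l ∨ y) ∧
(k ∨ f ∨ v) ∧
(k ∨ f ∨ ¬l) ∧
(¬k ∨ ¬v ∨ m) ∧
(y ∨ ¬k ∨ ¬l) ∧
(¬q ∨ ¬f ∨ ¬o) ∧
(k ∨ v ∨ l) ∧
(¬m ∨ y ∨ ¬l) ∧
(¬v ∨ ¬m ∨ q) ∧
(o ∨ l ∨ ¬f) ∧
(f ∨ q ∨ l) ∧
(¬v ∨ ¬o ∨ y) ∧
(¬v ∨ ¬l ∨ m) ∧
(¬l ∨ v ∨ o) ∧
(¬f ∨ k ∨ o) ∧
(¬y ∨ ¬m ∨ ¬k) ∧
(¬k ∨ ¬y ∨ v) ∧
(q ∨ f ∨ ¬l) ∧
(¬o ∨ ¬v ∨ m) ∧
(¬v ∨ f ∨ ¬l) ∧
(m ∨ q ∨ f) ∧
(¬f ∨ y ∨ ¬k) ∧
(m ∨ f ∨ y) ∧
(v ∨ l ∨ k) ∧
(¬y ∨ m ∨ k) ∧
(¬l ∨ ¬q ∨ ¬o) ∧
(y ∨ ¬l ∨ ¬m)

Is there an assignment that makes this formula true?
No

No, the formula is not satisfiable.

No assignment of truth values to the variables can make all 40 clauses true simultaneously.

The formula is UNSAT (unsatisfiable).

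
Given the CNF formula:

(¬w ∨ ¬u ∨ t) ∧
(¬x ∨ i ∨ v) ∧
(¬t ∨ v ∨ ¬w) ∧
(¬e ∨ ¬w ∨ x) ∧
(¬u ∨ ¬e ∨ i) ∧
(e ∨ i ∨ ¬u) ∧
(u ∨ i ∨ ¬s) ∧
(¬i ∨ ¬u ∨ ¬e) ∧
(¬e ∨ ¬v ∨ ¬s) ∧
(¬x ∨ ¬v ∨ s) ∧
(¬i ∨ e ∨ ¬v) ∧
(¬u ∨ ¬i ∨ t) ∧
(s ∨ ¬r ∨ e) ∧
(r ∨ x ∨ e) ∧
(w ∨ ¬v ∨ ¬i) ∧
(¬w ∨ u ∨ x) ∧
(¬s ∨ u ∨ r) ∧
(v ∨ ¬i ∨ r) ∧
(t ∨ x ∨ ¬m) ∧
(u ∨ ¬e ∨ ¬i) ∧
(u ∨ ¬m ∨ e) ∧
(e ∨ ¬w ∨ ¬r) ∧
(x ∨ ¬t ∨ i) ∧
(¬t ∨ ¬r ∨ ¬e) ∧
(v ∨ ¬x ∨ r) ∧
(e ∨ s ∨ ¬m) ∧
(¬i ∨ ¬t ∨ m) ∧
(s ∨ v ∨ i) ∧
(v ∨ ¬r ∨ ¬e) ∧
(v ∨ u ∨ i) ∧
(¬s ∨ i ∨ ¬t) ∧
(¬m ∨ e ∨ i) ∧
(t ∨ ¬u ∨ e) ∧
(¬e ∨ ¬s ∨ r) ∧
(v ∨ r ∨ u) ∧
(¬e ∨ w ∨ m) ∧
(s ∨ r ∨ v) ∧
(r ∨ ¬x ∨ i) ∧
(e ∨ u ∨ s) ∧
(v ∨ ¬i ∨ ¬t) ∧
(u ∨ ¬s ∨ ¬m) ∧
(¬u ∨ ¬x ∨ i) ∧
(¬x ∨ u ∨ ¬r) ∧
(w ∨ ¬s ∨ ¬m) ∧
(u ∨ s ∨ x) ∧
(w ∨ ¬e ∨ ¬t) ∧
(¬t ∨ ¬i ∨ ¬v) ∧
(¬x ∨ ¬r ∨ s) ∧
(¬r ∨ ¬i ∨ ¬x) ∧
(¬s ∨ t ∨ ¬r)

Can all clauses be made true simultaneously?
No

No, the formula is not satisfiable.

No assignment of truth values to the variables can make all 50 clauses true simultaneously.

The formula is UNSAT (unsatisfiable).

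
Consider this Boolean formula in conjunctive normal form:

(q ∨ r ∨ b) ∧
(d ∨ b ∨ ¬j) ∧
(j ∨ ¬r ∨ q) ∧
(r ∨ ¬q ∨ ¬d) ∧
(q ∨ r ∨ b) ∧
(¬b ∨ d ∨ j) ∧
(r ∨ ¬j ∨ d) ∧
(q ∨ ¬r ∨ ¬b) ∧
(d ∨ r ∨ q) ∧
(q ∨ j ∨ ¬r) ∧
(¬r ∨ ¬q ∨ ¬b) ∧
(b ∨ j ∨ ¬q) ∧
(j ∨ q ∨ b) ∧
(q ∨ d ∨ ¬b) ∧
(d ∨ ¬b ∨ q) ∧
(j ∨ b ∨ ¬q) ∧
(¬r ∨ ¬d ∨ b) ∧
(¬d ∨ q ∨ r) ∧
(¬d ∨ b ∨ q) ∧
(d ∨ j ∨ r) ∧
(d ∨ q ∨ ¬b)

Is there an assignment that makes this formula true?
No

No, the formula is not satisfiable.

No assignment of truth values to the variables can make all 21 clauses true simultaneously.

The formula is UNSAT (unsatisfiable).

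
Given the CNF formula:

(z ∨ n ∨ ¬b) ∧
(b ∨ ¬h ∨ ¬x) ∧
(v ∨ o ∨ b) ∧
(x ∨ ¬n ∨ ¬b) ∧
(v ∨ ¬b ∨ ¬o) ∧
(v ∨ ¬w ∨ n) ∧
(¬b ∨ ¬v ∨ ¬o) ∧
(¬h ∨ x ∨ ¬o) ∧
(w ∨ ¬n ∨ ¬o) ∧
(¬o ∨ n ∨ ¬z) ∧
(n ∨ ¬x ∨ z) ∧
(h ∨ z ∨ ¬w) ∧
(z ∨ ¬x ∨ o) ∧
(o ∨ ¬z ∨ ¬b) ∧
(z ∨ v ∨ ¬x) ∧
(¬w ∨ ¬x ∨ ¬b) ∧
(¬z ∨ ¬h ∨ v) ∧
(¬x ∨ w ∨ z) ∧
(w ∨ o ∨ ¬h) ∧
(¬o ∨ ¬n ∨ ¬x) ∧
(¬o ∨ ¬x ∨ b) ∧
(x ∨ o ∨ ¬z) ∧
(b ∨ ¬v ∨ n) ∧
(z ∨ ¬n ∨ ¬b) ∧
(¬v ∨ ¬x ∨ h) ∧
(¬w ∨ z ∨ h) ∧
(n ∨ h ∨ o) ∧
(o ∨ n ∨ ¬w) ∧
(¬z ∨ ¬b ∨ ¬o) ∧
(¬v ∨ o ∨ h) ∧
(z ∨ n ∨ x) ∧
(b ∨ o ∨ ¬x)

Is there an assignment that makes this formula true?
Yes

Yes, the formula is satisfiable.

One satisfying assignment is: o=False, x=False, v=True, h=True, w=True, n=True, z=False, b=False

Verification: With this assignment, all 32 clauses evaluate to true.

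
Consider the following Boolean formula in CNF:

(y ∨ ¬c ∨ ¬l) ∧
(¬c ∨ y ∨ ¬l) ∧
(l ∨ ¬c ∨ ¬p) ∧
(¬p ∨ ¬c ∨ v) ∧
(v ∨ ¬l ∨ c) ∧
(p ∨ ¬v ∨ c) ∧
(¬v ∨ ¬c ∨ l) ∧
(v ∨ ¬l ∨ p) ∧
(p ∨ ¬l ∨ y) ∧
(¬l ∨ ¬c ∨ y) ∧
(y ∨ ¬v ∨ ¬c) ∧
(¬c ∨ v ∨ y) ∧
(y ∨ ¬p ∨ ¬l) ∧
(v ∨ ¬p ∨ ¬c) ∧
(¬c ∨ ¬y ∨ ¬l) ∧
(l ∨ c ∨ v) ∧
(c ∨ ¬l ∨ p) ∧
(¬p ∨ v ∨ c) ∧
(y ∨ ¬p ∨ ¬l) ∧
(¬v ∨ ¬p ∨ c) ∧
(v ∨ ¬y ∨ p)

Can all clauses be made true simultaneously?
No

No, the formula is not satisfiable.

No assignment of truth values to the variables can make all 21 clauses true simultaneously.

The formula is UNSAT (unsatisfiable).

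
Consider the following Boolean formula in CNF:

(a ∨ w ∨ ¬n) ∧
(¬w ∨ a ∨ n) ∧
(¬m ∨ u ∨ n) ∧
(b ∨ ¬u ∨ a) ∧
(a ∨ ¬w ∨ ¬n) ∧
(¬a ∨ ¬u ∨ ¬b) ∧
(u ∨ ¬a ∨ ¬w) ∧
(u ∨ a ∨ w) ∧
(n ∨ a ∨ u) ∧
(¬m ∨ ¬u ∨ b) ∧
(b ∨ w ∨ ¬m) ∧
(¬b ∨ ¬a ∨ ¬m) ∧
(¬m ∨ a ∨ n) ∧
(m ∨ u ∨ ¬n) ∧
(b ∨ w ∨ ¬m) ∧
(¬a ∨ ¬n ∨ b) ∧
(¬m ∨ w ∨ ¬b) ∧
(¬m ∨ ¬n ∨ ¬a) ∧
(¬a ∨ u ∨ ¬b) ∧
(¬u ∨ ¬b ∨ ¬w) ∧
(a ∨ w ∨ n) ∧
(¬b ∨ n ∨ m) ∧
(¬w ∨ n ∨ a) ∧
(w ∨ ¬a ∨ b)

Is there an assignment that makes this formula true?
Yes

Yes, the formula is satisfiable.

One satisfying assignment is: n=False, m=False, u=True, a=True, w=True, b=False

Verification: With this assignment, all 24 clauses evaluate to true.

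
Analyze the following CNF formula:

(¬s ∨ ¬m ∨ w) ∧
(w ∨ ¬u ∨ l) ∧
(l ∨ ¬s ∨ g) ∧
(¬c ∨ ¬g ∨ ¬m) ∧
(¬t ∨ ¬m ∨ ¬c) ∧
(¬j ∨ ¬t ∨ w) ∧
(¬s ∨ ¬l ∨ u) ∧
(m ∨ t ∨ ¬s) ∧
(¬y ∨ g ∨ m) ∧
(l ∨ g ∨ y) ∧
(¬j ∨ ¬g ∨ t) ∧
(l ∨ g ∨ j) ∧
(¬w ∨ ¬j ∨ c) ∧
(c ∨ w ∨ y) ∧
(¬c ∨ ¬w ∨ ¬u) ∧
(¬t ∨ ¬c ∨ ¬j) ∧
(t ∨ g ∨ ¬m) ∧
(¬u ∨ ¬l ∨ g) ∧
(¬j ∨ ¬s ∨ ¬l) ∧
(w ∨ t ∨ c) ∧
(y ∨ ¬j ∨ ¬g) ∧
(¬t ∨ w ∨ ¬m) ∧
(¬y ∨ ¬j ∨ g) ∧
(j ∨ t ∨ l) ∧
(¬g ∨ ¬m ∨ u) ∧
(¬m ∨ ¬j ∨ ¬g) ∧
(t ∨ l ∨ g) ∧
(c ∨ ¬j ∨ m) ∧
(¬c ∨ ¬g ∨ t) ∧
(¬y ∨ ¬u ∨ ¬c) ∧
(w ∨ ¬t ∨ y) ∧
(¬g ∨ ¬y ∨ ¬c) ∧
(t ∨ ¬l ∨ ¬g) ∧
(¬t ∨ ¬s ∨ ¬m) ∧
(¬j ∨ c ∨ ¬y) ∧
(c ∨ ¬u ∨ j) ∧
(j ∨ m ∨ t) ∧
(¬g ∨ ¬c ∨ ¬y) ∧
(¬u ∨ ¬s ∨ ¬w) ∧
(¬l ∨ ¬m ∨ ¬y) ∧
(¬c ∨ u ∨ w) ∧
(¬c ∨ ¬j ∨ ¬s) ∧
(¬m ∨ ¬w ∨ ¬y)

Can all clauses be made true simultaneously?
Yes

Yes, the formula is satisfiable.

One satisfying assignment is: m=False, g=False, y=False, u=False, t=False, s=False, j=True, w=True, c=True, l=True

Verification: With this assignment, all 43 clauses evaluate to true.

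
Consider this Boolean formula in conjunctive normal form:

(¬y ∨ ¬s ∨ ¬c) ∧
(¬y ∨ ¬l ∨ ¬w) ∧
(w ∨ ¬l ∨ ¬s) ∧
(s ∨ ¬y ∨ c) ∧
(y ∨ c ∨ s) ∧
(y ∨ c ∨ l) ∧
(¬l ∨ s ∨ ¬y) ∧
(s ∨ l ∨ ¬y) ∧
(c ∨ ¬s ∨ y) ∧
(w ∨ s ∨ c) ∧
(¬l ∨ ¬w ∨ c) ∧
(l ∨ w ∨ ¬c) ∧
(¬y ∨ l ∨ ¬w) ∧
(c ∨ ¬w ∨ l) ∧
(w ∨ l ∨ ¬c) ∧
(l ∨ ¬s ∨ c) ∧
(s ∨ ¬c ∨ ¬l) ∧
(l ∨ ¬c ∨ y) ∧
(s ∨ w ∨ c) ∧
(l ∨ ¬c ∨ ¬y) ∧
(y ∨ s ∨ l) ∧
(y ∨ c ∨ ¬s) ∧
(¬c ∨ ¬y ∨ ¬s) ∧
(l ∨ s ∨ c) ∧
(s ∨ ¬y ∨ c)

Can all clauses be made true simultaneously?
Yes

Yes, the formula is satisfiable.

One satisfying assignment is: c=True, w=True, y=False, l=True, s=True

Verification: With this assignment, all 25 clauses evaluate to true.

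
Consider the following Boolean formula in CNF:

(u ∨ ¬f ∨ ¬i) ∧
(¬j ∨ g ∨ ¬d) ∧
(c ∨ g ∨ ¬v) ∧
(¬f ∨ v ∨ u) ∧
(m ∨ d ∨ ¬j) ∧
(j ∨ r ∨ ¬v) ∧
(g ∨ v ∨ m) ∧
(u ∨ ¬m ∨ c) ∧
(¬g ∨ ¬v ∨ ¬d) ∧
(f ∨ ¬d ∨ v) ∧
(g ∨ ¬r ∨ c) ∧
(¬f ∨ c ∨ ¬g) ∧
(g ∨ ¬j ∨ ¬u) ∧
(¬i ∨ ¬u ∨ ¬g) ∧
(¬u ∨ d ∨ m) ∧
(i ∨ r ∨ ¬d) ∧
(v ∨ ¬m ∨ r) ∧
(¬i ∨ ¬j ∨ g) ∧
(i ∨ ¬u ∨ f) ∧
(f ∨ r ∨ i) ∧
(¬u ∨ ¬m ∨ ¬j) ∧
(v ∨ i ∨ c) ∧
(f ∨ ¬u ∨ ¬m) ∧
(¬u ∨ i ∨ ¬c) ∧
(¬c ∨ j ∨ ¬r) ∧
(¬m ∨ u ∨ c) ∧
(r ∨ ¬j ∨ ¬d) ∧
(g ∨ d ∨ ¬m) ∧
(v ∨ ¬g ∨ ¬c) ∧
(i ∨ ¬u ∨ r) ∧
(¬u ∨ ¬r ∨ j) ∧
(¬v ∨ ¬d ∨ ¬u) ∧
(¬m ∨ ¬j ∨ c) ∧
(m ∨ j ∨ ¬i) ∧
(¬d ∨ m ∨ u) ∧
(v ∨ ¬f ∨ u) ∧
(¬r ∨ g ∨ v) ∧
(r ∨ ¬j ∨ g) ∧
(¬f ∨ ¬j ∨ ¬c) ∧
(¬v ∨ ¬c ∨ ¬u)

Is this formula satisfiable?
Yes

Yes, the formula is satisfiable.

One satisfying assignment is: u=False, c=True, f=False, m=True, i=True, r=False, g=True, v=True, j=True, d=False

Verification: With this assignment, all 40 clauses evaluate to true.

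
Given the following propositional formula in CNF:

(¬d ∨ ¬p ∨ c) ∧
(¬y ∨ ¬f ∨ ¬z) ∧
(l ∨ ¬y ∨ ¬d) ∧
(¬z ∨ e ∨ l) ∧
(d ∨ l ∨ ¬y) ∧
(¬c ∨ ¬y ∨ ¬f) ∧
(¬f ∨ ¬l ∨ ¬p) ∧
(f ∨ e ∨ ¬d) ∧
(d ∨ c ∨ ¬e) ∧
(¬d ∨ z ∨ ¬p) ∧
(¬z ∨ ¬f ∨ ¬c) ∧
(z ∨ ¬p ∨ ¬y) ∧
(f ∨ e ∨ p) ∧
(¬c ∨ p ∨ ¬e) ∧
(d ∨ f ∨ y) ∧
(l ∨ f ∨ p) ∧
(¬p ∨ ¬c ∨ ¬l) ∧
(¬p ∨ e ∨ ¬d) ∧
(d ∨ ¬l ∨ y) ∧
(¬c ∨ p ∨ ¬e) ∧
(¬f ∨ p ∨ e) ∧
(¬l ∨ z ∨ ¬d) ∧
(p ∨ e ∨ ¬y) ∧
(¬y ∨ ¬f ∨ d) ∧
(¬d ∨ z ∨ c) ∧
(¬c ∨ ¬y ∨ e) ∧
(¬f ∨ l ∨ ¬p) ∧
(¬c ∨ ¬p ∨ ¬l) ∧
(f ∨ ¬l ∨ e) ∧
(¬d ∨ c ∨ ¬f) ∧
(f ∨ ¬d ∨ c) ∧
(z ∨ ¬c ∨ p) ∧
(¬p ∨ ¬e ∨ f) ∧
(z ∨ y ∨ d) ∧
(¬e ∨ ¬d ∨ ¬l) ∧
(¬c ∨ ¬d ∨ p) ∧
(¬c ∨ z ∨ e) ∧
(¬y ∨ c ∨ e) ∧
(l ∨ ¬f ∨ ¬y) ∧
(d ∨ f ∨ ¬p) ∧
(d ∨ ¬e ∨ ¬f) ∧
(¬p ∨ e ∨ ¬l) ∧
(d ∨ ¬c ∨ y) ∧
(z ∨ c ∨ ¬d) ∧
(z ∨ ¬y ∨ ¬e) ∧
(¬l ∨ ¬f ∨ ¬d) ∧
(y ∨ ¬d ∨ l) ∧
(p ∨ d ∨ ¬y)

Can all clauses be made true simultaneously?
No

No, the formula is not satisfiable.

No assignment of truth values to the variables can make all 48 clauses true simultaneously.

The formula is UNSAT (unsatisfiable).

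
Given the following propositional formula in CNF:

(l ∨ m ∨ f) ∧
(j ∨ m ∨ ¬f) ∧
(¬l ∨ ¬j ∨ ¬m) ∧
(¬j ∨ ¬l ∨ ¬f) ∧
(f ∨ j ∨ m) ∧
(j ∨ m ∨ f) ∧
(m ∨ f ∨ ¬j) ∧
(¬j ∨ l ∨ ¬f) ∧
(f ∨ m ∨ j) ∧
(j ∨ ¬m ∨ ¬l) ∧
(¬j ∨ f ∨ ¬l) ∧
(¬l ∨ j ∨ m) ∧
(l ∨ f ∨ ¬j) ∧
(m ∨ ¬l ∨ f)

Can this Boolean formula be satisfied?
Yes

Yes, the formula is satisfiable.

One satisfying assignment is: l=False, f=False, m=True, j=False

Verification: With this assignment, all 14 clauses evaluate to true.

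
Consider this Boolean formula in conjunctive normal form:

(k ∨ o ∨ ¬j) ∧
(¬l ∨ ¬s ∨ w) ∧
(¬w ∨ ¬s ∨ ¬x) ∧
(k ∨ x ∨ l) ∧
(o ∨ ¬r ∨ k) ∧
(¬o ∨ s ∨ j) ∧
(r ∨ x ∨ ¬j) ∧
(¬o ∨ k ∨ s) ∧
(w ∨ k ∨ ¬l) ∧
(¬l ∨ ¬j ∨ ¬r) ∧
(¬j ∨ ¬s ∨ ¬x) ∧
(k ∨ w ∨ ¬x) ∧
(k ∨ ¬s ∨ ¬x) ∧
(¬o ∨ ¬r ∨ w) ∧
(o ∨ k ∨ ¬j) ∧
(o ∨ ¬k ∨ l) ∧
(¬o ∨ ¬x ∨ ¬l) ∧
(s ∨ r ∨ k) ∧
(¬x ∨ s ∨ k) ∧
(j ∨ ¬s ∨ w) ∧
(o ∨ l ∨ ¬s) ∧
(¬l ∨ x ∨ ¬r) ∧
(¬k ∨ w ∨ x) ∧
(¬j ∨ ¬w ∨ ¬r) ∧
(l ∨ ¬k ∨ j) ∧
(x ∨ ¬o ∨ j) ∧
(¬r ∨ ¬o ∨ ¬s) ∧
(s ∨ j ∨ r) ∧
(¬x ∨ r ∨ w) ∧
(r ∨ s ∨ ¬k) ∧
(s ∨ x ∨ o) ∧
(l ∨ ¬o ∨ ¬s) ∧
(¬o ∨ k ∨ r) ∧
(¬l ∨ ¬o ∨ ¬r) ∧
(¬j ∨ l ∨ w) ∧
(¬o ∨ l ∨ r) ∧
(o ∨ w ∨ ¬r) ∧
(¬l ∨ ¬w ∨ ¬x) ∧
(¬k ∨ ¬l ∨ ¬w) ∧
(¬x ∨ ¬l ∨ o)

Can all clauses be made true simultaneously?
Yes

Yes, the formula is satisfiable.

One satisfying assignment is: x=False, o=False, j=False, l=True, k=False, w=True, s=True, r=False

Verification: With this assignment, all 40 clauses evaluate to true.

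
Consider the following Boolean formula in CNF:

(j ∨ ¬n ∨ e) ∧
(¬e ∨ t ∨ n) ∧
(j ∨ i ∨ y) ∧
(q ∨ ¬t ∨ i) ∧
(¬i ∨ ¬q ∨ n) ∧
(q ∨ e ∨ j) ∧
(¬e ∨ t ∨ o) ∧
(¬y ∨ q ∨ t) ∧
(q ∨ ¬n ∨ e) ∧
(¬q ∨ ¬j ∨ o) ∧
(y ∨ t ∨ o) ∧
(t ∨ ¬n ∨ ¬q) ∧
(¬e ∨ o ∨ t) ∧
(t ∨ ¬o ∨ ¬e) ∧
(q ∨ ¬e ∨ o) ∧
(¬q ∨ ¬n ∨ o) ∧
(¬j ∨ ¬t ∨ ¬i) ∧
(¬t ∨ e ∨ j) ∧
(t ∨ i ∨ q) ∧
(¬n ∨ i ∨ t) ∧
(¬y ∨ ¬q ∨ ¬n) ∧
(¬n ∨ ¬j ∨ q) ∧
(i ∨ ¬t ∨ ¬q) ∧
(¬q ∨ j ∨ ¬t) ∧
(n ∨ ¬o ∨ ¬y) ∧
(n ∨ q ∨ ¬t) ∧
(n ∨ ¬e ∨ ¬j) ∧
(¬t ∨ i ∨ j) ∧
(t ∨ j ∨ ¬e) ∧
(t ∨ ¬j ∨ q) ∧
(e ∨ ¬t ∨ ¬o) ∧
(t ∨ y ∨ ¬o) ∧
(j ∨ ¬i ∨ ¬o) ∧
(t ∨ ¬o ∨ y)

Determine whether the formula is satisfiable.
Yes

Yes, the formula is satisfiable.

One satisfying assignment is: y=True, i=False, e=False, n=False, o=False, t=False, q=True, j=False

Verification: With this assignment, all 34 clauses evaluate to true.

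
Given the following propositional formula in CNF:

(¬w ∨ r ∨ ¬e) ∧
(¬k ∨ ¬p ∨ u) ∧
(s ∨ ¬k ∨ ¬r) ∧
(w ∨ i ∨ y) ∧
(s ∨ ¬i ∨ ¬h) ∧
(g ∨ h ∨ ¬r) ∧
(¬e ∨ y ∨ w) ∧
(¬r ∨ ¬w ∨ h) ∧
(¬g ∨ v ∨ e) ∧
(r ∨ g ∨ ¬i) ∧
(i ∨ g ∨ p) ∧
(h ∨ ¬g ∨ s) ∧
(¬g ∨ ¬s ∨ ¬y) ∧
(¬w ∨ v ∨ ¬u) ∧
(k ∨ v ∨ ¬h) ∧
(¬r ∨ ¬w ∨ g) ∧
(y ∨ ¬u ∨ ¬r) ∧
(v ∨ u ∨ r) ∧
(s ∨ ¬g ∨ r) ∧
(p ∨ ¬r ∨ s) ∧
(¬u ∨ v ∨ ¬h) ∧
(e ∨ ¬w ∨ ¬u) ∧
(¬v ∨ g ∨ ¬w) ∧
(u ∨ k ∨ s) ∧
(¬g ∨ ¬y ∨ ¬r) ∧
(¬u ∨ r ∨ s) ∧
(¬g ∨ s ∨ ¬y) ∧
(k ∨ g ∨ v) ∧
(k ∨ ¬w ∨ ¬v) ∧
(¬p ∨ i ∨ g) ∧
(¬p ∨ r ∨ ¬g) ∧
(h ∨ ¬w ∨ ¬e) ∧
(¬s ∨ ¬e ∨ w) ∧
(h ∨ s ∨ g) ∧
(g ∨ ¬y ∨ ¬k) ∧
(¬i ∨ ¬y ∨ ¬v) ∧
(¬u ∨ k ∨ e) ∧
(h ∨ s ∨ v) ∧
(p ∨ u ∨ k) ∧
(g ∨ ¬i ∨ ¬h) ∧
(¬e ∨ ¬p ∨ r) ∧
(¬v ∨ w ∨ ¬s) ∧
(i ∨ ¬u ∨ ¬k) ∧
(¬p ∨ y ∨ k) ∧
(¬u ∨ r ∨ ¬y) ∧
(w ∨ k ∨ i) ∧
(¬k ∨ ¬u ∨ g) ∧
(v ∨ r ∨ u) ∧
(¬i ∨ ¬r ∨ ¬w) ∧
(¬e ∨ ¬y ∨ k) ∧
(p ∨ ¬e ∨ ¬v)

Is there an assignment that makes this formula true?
Yes

Yes, the formula is satisfiable.

One satisfying assignment is: k=True, h=False, v=True, e=False, y=False, i=False, r=False, p=False, g=True, s=True, u=False, w=True

Verification: With this assignment, all 51 clauses evaluate to true.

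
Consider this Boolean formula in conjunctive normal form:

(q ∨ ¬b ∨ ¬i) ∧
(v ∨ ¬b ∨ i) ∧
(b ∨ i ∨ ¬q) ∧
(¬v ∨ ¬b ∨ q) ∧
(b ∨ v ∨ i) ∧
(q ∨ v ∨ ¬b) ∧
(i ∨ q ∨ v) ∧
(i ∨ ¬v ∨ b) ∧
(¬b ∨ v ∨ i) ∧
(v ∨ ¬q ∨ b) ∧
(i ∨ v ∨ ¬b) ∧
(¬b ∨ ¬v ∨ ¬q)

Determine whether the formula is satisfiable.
Yes

Yes, the formula is satisfiable.

One satisfying assignment is: q=False, v=False, b=False, i=True

Verification: With this assignment, all 12 clauses evaluate to true.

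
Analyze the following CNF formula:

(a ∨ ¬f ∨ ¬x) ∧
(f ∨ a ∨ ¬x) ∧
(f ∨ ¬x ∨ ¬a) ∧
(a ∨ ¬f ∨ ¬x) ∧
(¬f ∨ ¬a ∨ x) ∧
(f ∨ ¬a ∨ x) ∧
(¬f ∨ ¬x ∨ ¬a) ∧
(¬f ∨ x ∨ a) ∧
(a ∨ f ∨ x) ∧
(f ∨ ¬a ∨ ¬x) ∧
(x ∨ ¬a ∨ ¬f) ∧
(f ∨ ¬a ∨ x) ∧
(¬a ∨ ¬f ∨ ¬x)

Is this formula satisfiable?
No

No, the formula is not satisfiable.

No assignment of truth values to the variables can make all 13 clauses true simultaneously.

The formula is UNSAT (unsatisfiable).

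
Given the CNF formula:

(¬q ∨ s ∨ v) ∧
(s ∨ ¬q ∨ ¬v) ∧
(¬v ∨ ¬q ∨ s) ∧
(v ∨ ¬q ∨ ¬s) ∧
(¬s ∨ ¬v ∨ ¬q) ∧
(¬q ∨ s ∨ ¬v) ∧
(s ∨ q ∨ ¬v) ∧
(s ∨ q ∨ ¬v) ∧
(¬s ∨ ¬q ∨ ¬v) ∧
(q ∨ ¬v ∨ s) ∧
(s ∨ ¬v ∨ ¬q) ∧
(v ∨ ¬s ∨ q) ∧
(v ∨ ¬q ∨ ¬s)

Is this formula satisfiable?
Yes

Yes, the formula is satisfiable.

One satisfying assignment is: q=False, s=False, v=False

Verification: With this assignment, all 13 clauses evaluate to true.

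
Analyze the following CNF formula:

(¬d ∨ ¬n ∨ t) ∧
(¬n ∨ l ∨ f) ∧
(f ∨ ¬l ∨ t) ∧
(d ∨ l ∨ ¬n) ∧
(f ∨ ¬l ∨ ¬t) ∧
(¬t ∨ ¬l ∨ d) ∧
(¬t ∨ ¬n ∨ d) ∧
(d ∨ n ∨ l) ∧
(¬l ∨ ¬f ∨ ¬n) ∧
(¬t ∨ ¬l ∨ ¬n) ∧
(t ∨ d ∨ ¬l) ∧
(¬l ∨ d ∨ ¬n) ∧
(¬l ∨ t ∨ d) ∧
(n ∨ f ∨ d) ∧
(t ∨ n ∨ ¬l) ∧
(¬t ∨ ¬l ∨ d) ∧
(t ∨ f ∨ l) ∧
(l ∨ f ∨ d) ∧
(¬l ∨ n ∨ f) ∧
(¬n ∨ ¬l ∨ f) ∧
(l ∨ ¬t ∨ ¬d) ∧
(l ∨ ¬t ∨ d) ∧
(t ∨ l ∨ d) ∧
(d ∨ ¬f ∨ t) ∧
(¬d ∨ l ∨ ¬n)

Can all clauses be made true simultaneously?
Yes

Yes, the formula is satisfiable.

One satisfying assignment is: t=False, f=True, l=False, d=True, n=False

Verification: With this assignment, all 25 clauses evaluate to true.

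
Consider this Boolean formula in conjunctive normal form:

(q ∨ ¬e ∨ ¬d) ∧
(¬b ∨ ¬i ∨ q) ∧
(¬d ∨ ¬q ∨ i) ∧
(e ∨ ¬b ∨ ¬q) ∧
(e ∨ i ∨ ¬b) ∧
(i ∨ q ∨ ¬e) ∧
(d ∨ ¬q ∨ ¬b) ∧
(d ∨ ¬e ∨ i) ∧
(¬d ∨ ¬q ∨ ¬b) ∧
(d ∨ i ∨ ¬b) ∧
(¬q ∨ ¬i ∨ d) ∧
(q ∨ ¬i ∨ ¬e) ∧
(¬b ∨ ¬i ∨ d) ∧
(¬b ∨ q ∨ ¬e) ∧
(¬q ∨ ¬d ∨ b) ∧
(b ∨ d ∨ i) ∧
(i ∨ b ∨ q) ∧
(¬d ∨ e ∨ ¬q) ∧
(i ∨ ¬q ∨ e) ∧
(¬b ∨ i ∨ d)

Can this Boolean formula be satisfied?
Yes

Yes, the formula is satisfiable.

One satisfying assignment is: b=False, q=False, i=True, d=False, e=False

Verification: With this assignment, all 20 clauses evaluate to true.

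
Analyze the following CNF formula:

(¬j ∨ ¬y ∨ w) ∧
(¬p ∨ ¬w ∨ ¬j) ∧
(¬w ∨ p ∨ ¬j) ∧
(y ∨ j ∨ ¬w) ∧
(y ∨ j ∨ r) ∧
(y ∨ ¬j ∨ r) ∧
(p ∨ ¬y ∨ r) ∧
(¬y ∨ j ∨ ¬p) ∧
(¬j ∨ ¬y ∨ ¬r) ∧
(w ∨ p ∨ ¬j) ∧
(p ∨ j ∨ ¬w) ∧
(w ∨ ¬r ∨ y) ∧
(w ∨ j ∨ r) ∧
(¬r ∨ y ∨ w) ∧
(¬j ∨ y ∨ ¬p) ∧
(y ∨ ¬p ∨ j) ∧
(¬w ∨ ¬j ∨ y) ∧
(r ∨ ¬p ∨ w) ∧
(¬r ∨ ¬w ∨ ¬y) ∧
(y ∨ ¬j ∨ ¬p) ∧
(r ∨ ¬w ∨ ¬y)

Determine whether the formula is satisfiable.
Yes

Yes, the formula is satisfiable.

One satisfying assignment is: y=True, r=True, w=False, p=False, j=False

Verification: With this assignment, all 21 clauses evaluate to true.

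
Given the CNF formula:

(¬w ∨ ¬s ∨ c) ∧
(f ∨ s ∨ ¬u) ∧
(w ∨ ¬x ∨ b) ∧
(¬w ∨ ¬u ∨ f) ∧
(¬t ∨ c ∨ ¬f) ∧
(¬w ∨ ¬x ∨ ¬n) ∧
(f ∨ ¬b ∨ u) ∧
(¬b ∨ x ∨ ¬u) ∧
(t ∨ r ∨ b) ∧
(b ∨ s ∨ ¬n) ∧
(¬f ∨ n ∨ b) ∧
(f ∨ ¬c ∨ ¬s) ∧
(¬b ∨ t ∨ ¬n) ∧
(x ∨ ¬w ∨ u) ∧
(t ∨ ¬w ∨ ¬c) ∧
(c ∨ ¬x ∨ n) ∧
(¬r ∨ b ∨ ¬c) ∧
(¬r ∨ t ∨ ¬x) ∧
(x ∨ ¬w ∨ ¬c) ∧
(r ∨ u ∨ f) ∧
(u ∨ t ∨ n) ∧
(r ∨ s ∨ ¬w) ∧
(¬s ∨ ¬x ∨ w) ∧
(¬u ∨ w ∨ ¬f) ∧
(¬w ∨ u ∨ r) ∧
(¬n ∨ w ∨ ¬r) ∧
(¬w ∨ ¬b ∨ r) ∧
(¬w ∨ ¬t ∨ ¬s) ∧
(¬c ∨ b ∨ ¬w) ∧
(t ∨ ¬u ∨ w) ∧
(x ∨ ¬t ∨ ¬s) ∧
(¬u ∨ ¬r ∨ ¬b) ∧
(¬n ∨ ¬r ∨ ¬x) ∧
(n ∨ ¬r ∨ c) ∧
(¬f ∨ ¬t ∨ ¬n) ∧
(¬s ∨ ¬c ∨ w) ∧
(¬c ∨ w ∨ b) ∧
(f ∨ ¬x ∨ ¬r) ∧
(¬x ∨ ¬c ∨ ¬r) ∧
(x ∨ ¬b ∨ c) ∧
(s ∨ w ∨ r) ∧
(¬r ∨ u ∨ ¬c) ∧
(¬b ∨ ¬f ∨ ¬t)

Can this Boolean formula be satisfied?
No

No, the formula is not satisfiable.

No assignment of truth values to the variables can make all 43 clauses true simultaneously.

The formula is UNSAT (unsatisfiable).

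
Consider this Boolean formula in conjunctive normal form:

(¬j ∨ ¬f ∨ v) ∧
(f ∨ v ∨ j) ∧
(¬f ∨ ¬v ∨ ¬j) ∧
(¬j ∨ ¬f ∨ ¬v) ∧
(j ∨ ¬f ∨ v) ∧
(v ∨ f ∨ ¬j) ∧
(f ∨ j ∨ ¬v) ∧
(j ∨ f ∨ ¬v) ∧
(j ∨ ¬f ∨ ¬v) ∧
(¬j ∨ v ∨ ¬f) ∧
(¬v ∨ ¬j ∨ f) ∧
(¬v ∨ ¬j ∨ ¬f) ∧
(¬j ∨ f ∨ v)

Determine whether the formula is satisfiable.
No

No, the formula is not satisfiable.

No assignment of truth values to the variables can make all 13 clauses true simultaneously.

The formula is UNSAT (unsatisfiable).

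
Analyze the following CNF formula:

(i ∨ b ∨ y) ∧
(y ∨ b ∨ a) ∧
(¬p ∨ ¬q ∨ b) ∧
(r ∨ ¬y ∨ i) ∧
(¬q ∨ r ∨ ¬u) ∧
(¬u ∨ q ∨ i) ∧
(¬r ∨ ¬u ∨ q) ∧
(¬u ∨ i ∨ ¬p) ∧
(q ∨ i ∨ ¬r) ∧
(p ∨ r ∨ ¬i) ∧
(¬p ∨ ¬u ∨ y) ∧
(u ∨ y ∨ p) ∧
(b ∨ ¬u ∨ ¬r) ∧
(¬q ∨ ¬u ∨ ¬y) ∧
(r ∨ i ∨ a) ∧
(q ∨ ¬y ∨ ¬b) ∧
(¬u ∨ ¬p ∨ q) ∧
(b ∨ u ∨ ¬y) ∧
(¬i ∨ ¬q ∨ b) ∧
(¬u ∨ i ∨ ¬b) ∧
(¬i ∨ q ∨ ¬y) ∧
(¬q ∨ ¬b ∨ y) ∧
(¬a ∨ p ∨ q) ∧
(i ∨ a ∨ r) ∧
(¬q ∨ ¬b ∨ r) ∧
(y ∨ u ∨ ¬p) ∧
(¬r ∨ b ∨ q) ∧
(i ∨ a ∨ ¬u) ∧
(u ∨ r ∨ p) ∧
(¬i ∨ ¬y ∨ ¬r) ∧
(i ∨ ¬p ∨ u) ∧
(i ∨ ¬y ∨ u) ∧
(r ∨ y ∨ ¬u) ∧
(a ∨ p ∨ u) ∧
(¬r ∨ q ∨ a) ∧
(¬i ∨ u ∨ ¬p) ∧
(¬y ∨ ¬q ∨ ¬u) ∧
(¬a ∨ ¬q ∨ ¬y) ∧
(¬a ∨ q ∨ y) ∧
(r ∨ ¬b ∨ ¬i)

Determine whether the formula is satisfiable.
No

No, the formula is not satisfiable.

No assignment of truth values to the variables can make all 40 clauses true simultaneously.

The formula is UNSAT (unsatisfiable).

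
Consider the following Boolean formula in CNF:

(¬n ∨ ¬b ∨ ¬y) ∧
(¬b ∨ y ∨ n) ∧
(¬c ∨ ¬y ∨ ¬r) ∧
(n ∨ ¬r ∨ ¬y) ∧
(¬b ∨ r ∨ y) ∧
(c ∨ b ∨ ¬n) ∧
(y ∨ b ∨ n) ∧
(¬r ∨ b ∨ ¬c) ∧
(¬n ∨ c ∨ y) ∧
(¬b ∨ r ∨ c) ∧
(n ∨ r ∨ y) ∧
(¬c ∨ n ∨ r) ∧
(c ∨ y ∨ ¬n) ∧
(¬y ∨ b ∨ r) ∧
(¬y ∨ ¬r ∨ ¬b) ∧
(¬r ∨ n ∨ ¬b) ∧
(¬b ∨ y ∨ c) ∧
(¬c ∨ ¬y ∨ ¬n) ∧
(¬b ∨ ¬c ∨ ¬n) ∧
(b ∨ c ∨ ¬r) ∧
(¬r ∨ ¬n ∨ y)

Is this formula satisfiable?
Yes

Yes, the formula is satisfiable.

One satisfying assignment is: b=False, r=False, y=False, n=True, c=True

Verification: With this assignment, all 21 clauses evaluate to true.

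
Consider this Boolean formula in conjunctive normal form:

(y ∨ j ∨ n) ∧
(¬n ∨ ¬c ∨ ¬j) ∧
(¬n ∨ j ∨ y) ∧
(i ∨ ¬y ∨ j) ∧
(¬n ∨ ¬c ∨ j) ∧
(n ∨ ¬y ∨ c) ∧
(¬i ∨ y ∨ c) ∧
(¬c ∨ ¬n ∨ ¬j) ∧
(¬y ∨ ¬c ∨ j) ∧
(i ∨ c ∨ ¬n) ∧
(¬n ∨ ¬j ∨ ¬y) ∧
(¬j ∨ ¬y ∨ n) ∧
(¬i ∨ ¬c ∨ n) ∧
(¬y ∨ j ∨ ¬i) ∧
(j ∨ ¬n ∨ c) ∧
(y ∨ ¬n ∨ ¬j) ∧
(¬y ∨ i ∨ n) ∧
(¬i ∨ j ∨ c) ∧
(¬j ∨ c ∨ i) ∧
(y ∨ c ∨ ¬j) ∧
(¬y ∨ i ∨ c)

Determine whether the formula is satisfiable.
Yes

Yes, the formula is satisfiable.

One satisfying assignment is: c=True, i=False, n=False, j=True, y=False

Verification: With this assignment, all 21 clauses evaluate to true.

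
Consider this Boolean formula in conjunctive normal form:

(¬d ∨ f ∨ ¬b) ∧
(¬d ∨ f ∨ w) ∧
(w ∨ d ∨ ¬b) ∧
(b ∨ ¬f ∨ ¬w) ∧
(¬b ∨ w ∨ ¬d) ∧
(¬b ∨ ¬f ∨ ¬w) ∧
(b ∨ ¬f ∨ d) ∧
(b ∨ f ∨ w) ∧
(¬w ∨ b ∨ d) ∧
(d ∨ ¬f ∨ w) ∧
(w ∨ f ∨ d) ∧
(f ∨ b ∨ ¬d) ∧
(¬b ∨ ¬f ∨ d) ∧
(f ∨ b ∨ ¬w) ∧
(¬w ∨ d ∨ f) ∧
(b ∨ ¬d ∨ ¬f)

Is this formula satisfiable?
No

No, the formula is not satisfiable.

No assignment of truth values to the variables can make all 16 clauses true simultaneously.

The formula is UNSAT (unsatisfiable).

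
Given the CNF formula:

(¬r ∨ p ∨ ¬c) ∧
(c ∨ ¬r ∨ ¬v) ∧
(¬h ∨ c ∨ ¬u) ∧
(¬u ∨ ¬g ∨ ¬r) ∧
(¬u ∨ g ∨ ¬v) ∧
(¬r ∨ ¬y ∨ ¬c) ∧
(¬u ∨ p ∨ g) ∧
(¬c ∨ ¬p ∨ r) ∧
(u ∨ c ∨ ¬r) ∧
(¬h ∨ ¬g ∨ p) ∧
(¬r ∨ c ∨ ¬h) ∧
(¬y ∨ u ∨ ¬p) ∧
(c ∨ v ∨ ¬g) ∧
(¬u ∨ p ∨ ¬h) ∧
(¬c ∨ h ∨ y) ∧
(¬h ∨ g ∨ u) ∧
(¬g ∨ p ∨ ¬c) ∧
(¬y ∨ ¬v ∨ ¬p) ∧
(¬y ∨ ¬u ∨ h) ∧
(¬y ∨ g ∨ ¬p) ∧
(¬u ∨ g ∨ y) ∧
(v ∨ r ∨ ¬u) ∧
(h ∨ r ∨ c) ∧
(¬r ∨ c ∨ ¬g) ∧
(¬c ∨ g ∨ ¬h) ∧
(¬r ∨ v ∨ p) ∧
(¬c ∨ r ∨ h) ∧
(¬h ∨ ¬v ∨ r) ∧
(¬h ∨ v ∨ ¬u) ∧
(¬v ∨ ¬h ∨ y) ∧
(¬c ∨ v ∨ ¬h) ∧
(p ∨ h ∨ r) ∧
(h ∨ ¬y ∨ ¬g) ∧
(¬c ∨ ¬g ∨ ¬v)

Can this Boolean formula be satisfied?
No

No, the formula is not satisfiable.

No assignment of truth values to the variables can make all 34 clauses true simultaneously.

The formula is UNSAT (unsatisfiable).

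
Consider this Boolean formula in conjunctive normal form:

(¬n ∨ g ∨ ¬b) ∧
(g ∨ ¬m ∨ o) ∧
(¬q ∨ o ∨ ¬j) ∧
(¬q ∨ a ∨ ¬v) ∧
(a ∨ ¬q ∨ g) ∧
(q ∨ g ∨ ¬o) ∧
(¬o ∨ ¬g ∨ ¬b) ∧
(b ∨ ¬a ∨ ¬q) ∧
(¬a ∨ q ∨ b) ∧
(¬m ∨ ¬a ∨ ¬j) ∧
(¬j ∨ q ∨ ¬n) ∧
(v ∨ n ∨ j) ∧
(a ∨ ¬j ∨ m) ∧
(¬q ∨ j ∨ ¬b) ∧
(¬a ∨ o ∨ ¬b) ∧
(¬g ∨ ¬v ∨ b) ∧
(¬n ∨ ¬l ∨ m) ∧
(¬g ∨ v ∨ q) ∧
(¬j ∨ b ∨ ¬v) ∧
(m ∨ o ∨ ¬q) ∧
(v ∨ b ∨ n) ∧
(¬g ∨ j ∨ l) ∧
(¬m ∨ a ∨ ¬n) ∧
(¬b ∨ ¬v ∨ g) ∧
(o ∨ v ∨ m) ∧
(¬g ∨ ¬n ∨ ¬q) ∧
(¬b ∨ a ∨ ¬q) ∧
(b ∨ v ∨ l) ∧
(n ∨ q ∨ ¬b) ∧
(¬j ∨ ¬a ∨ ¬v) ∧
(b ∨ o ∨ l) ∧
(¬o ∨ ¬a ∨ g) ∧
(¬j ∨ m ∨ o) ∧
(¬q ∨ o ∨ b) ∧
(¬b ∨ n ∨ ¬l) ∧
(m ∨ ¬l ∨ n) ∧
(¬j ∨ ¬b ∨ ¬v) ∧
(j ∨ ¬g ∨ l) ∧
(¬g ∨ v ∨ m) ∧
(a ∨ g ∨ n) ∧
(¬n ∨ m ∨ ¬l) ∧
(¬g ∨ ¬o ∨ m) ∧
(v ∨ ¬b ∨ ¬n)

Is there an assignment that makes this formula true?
No

No, the formula is not satisfiable.

No assignment of truth values to the variables can make all 43 clauses true simultaneously.

The formula is UNSAT (unsatisfiable).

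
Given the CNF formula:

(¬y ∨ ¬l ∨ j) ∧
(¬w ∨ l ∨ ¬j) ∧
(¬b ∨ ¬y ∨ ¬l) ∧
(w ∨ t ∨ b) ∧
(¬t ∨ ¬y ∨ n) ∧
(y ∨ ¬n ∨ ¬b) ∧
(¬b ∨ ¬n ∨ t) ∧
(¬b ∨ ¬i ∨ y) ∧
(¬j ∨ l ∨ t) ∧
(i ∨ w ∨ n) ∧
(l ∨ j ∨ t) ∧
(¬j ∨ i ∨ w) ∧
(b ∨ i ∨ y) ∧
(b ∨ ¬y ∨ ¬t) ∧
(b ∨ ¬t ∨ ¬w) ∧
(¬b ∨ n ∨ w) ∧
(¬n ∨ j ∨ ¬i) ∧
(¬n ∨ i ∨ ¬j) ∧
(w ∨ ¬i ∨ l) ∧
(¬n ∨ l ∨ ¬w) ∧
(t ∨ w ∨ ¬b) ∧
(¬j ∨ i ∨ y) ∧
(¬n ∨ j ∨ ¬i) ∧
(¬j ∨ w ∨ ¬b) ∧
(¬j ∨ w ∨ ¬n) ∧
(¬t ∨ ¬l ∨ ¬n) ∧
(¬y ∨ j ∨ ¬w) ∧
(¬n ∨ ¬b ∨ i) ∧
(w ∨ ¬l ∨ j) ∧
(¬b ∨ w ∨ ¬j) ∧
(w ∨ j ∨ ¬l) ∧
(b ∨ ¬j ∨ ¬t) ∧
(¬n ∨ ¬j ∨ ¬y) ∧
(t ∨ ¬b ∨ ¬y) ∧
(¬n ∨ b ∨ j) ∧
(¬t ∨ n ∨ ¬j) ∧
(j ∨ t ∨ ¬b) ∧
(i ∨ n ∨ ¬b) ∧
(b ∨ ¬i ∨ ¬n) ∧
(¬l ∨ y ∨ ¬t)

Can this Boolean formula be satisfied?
Yes

Yes, the formula is satisfiable.

One satisfying assignment is: b=False, l=True, j=True, n=False, y=True, t=False, i=False, w=True

Verification: With this assignment, all 40 clauses evaluate to true.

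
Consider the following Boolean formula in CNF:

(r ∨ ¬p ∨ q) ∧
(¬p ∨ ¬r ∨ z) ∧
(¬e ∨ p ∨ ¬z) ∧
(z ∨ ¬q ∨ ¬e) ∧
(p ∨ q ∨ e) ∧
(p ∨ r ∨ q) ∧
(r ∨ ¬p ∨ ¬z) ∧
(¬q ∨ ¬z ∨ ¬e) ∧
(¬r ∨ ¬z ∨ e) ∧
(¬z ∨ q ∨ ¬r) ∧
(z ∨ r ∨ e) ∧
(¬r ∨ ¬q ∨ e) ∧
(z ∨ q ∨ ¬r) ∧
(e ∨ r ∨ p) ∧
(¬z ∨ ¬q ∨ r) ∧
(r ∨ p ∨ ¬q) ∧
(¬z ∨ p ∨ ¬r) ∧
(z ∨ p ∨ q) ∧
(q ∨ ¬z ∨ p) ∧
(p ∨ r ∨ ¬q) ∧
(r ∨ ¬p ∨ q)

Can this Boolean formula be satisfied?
No

No, the formula is not satisfiable.

No assignment of truth values to the variables can make all 21 clauses true simultaneously.

The formula is UNSAT (unsatisfiable).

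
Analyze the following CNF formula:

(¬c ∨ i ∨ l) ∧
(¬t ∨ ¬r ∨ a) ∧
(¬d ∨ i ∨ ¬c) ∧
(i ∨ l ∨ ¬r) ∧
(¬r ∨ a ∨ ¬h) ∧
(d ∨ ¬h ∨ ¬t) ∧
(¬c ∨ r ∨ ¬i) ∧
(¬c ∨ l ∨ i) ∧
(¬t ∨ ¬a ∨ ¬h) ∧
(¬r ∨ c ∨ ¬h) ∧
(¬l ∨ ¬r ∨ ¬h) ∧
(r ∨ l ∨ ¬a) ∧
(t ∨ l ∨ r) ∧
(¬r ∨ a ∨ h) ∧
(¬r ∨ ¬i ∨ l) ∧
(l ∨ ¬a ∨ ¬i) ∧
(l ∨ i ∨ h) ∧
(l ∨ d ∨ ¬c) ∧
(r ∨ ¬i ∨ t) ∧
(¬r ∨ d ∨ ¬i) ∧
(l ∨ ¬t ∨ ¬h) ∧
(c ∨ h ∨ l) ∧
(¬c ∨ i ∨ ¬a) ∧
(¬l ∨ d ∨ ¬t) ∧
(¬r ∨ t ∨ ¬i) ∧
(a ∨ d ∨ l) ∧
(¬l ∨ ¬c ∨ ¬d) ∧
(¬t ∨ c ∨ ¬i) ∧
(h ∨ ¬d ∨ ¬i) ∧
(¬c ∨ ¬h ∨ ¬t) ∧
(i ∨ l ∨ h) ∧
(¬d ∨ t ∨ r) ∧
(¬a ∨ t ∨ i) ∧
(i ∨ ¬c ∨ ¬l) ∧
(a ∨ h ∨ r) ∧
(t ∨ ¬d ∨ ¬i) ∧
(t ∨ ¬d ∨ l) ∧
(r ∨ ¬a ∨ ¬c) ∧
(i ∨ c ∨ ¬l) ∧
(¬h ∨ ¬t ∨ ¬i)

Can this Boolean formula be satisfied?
No

No, the formula is not satisfiable.

No assignment of truth values to the variables can make all 40 clauses true simultaneously.

The formula is UNSAT (unsatisfiable).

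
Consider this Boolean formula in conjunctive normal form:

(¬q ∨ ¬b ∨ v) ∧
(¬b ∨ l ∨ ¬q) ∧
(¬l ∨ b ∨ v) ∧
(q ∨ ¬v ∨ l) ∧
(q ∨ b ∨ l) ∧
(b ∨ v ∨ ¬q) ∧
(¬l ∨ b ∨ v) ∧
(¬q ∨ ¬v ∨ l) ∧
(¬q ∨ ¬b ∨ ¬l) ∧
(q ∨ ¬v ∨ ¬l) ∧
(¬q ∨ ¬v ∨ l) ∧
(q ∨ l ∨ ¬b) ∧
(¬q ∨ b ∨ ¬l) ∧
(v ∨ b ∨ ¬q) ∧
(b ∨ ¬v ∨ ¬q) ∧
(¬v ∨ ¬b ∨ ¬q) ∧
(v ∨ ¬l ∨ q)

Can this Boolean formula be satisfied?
No

No, the formula is not satisfiable.

No assignment of truth values to the variables can make all 17 clauses true simultaneously.

The formula is UNSAT (unsatisfiable).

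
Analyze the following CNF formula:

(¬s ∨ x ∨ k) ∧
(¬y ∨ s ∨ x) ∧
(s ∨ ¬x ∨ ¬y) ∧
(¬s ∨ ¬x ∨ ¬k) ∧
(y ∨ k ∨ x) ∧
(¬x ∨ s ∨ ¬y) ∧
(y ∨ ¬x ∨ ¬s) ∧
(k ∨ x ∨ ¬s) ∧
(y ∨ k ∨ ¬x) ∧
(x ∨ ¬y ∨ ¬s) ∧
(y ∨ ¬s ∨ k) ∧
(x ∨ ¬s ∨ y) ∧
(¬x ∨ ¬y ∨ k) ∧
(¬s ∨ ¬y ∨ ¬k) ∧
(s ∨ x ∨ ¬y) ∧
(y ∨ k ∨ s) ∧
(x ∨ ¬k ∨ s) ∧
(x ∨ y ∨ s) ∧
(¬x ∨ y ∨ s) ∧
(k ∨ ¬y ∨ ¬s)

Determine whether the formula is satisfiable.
No

No, the formula is not satisfiable.

No assignment of truth values to the variables can make all 20 clauses true simultaneously.

The formula is UNSAT (unsatisfiable).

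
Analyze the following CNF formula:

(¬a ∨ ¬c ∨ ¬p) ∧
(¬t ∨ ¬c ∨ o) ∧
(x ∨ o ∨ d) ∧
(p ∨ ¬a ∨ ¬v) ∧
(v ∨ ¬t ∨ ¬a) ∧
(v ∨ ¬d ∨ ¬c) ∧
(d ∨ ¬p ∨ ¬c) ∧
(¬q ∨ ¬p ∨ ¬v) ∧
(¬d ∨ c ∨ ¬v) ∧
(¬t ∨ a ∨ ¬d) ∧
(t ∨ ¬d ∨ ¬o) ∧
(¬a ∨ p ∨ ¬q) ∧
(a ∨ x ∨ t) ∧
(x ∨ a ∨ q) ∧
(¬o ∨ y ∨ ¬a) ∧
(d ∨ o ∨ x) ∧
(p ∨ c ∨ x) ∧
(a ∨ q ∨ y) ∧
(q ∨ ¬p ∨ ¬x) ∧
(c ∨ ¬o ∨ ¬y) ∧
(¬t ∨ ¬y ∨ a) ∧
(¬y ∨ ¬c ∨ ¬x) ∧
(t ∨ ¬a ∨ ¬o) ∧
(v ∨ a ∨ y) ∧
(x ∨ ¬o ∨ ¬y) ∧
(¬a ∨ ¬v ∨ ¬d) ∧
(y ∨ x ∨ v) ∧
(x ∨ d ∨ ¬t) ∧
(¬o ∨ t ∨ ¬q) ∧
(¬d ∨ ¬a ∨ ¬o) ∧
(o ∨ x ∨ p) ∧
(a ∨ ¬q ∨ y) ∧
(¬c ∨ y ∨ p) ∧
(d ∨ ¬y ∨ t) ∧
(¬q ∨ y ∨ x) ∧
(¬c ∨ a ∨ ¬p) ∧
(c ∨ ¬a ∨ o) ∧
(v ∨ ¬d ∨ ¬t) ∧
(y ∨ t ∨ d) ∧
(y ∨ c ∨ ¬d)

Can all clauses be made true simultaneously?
Yes

Yes, the formula is satisfiable.

One satisfying assignment is: o=False, c=False, v=False, a=False, x=True, y=True, t=False, q=True, d=True, p=True

Verification: With this assignment, all 40 clauses evaluate to true.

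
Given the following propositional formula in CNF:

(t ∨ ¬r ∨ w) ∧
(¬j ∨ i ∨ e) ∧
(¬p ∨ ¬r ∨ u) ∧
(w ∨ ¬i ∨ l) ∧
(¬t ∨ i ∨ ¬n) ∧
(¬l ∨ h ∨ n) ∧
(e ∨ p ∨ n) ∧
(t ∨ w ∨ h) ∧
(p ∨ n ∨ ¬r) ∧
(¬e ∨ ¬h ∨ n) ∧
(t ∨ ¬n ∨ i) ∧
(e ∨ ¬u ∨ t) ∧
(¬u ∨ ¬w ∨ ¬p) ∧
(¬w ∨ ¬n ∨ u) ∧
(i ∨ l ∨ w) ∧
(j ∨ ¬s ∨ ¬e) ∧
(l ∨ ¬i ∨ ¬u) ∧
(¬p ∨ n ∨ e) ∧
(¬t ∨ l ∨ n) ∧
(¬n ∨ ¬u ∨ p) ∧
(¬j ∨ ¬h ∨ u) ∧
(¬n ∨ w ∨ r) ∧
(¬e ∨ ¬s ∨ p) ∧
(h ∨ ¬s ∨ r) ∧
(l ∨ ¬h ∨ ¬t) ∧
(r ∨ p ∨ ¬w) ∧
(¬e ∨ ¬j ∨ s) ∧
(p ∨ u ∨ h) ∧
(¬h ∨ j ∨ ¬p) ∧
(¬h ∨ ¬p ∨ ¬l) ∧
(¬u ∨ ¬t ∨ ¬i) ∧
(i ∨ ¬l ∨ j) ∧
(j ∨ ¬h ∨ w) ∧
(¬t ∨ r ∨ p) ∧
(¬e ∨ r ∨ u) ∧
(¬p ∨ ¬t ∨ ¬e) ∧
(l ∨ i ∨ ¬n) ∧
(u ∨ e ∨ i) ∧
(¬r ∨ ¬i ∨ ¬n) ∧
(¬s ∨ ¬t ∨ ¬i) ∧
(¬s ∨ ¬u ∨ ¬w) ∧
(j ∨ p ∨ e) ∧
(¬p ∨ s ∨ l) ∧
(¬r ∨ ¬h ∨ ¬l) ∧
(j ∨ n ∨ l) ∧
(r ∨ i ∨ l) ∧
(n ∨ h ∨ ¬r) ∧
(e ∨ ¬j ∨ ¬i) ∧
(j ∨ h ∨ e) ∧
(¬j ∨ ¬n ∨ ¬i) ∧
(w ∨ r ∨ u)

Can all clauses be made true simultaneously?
No

No, the formula is not satisfiable.

No assignment of truth values to the variables can make all 51 clauses true simultaneously.

The formula is UNSAT (unsatisfiable).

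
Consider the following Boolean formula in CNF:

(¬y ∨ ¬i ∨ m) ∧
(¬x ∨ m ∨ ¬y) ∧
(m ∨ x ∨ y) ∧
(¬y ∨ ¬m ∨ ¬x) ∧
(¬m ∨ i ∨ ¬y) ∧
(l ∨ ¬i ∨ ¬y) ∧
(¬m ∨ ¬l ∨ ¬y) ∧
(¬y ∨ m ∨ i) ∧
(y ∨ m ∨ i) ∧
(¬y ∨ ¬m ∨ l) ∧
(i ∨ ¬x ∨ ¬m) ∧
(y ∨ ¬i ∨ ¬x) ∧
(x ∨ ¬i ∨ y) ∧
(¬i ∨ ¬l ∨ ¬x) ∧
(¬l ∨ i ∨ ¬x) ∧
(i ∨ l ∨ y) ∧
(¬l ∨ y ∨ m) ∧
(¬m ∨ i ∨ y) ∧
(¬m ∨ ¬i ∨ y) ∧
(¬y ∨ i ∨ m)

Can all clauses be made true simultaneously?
No

No, the formula is not satisfiable.

No assignment of truth values to the variables can make all 20 clauses true simultaneously.

The formula is UNSAT (unsatisfiable).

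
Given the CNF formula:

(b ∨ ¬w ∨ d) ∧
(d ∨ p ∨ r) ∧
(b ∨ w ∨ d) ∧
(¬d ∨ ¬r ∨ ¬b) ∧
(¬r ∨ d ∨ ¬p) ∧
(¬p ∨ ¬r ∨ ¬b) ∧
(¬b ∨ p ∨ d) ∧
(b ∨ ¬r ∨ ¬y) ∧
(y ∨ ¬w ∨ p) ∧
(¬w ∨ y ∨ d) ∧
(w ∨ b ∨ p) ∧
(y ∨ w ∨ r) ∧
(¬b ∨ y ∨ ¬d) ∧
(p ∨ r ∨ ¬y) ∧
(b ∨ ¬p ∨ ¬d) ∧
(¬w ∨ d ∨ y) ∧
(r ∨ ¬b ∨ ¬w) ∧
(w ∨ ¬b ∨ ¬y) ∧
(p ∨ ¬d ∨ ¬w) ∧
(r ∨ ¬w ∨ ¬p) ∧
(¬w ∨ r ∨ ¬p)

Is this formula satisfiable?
No

No, the formula is not satisfiable.

No assignment of truth values to the variables can make all 21 clauses true simultaneously.

The formula is UNSAT (unsatisfiable).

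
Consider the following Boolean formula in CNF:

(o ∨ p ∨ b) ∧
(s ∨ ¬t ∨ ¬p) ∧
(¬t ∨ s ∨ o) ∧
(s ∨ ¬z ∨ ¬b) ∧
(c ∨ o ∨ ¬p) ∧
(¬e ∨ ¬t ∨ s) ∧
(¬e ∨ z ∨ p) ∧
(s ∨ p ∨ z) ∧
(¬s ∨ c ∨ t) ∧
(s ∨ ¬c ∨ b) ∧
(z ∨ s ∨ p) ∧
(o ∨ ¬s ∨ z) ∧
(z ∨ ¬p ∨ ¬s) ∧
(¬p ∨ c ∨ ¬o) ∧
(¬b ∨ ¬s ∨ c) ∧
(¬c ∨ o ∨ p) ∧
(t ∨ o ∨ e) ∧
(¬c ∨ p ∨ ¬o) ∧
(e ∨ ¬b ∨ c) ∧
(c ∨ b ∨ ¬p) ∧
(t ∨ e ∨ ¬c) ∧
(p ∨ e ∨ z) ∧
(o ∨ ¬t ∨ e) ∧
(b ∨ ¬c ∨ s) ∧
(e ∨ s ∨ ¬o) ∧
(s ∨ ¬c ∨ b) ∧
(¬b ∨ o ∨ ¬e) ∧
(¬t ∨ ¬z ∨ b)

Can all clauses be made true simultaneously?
Yes

Yes, the formula is satisfiable.

One satisfying assignment is: e=True, c=True, b=True, p=True, z=False, t=False, o=True, s=False

Verification: With this assignment, all 28 clauses evaluate to true.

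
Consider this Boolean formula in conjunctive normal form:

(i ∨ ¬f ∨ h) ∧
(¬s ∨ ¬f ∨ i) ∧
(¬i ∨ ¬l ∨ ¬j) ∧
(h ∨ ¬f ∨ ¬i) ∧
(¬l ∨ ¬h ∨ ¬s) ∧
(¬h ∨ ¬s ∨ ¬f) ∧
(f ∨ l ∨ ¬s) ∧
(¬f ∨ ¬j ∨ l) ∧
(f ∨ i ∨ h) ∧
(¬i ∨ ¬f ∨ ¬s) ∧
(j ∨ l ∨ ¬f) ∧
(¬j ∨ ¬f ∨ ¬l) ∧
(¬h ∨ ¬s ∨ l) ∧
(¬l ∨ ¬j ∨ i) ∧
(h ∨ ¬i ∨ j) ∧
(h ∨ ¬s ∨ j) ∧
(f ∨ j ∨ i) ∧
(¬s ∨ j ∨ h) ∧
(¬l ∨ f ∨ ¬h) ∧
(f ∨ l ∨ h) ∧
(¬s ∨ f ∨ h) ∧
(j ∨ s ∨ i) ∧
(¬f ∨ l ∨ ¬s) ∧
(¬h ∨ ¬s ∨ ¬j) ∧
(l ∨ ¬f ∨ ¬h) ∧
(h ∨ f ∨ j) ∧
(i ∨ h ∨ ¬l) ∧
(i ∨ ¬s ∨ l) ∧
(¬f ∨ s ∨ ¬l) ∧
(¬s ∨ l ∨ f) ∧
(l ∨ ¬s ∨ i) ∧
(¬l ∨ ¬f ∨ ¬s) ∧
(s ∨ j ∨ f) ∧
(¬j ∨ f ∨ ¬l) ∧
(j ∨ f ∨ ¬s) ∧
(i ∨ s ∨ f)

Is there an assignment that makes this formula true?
Yes

Yes, the formula is satisfiable.

One satisfying assignment is: l=False, s=False, i=True, f=False, j=True, h=True

Verification: With this assignment, all 36 clauses evaluate to true.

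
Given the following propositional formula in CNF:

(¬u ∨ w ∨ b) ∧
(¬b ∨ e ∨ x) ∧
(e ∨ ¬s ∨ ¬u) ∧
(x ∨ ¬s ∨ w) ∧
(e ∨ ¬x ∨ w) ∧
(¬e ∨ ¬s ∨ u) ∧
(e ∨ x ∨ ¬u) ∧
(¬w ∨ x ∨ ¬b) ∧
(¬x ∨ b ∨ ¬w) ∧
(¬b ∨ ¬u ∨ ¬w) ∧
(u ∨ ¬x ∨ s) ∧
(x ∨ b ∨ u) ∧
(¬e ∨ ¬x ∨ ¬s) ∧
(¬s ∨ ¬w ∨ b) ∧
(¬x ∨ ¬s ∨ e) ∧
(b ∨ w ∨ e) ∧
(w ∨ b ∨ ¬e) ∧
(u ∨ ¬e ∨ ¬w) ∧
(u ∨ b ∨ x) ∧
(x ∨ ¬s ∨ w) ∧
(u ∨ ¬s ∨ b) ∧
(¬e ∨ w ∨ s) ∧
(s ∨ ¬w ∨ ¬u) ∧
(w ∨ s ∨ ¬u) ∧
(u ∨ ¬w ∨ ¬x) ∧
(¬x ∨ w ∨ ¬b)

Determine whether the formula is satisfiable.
No

No, the formula is not satisfiable.

No assignment of truth values to the variables can make all 26 clauses true simultaneously.

The formula is UNSAT (unsatisfiable).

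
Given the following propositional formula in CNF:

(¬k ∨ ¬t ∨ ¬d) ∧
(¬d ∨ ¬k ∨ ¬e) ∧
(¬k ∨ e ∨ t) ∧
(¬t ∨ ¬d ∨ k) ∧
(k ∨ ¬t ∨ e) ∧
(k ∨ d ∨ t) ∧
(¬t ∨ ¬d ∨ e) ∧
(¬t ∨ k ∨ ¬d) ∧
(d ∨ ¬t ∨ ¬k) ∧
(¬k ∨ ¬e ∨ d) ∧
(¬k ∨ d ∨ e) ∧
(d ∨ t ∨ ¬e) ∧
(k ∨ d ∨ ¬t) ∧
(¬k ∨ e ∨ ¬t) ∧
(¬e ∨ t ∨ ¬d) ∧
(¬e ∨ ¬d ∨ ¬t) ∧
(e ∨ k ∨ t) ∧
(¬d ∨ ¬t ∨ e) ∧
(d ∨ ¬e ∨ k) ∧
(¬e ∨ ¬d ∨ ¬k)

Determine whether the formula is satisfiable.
No

No, the formula is not satisfiable.

No assignment of truth values to the variables can make all 20 clauses true simultaneously.

The formula is UNSAT (unsatisfiable).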